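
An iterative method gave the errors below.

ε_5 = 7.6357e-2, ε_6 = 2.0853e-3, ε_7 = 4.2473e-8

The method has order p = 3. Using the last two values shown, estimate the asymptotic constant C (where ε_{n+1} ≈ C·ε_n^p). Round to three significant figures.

4.68

C ≈ ε_7 / ε_6^3
  = 4.2473e-8 / (2.0853e-3)^3
  = 4.2473e-8 / 9.06788e-09 ≈ 4.6839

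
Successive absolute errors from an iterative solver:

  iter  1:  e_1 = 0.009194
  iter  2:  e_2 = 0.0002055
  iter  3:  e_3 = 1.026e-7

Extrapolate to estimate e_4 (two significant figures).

First estimate the order: p ≈ ln(e_3/e_2) / ln(e_2/e_1) = ln(1.026e-7/0.0002055)/ln(0.0002055/0.009194) = ln(0.00049927)/ln(0.0223515) ≈ 2.0002.
Then e_4 ≈ e_3·(e_3/e_2)^p = 1.026e-7·(0.00049927)^2.0002 = 1.026e-7·2.48892e-07 ≈ 2.554e-14.

2.6e-14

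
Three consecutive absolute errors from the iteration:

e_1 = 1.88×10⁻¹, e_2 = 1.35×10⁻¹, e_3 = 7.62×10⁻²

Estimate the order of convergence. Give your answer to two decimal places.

p ≈ ln(e_3/e_2) / ln(e_2/e_1)
  = ln(7.62×10⁻²/1.35×10⁻¹) / ln(1.35×10⁻¹/1.88×10⁻¹)
  = ln(0.564444) / ln(0.718085)
  = -0.57191 / -0.33117 ≈ 1.72694

1.73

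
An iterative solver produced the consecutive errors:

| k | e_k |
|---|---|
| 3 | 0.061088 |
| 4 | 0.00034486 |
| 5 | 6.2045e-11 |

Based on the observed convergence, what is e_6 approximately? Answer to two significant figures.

First estimate the order: p ≈ ln(e_5/e_4) / ln(e_4/e_3) = ln(6.2045e-11/0.00034486)/ln(0.00034486/0.061088) = ln(1.79914e-07)/ln(0.0056453) ≈ 3.0000.
Then e_6 ≈ e_5·(e_5/e_4)^p = 6.2045e-11·(1.79914e-07)^3.0000 = 6.2045e-11·5.82364e-21 ≈ 3.613e-31.

3.6e-31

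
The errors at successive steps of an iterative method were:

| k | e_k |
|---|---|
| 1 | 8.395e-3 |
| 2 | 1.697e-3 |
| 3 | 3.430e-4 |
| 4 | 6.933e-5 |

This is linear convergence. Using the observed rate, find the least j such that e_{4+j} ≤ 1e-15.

16

Rate ρ ≈ e_4/e_3 = 6.933e-5/3.430e-4 = 0.2021.
After j more steps, e_{4+j} ≈ 6.933e-5·ρ^j; need ρ^j ≤ 1e-15/6.933e-5 = 1.44238e-11.
j ≥ ln(1.44238e-11)/ln(0.2021) = -24.9621/-1.59899 = 15.611.
So 16 more iterations are needed.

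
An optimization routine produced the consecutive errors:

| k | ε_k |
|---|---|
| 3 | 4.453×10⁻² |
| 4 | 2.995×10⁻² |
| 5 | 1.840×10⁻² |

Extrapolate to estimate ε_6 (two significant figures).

1.0e-2

First estimate the order: p ≈ ln(ε_5/ε_4) / ln(ε_4/ε_3) = ln(1.840×10⁻²/2.995×10⁻²)/ln(2.995×10⁻²/4.453×10⁻²) = ln(0.614357)/ln(0.67258) ≈ 1.2283.
Then ε_6 ≈ ε_5·(ε_5/ε_4)^p = 1.840×10⁻²·(0.614357)^1.2283 = 1.840×10⁻²·0.549689 ≈ 0.01011.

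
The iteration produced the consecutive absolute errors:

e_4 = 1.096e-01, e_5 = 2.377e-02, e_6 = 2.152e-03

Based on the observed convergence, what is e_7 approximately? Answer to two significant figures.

First estimate the order: p ≈ ln(e_6/e_5) / ln(e_5/e_4) = ln(2.152e-03/2.377e-02)/ln(2.377e-02/1.096e-01) = ln(0.0905343)/ln(0.21688) ≈ 1.5716.
Then e_7 ≈ e_6·(e_6/e_5)^p = 2.152e-03·(0.0905343)^1.5716 = 2.152e-03·0.0229365 ≈ 4.936e-05.

4.9e-5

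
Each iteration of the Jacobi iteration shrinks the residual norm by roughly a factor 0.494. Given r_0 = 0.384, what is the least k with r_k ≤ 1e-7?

22

After k steps, r_k ≈ 0.384·0.494^k.
Need 0.494^k ≤ 1e-7/0.384 = 2.60417e-07.
k ≥ ln(2.60417e-07)/ln(0.494) = -15.1610/-0.70522 = 21.498.
Smallest integer k = 22.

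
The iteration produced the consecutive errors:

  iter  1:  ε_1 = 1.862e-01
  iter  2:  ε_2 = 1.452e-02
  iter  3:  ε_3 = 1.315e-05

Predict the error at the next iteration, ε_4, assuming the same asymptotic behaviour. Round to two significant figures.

5.8e-14

First estimate the order: p ≈ ln(ε_3/ε_2) / ln(ε_2/ε_1) = ln(1.315e-05/1.452e-02)/ln(1.452e-02/1.862e-01) = ln(0.000905647)/ln(0.0779807) ≈ 2.7464.
Then ε_4 ≈ ε_3·(ε_3/ε_2)^p = 1.315e-05·(0.000905647)^2.7464 = 1.315e-05·4.39129e-09 ≈ 5.775e-14.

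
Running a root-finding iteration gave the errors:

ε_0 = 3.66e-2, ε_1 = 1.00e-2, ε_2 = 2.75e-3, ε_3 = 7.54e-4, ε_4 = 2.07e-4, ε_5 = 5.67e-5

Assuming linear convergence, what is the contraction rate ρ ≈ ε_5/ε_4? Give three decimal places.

ρ ≈ ε_5/ε_4 = 5.67e-5/2.07e-4 = 0.27391

0.274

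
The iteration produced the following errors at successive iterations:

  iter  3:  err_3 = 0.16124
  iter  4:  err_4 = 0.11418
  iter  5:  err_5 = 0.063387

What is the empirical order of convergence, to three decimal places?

1.705

p ≈ ln(err_5/err_4) / ln(err_4/err_3)
  = ln(0.063387/0.11418) / ln(0.11418/0.16124)
  = ln(0.55515) / ln(0.708137)
  = -0.588517 / -0.345118 ≈ 1.705263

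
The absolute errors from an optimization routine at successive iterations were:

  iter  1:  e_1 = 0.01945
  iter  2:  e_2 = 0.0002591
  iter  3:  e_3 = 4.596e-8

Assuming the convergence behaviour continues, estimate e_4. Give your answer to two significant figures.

1.4e-15

First estimate the order: p ≈ ln(e_3/e_2) / ln(e_2/e_1) = ln(4.596e-8/0.0002591)/ln(0.0002591/0.01945) = ln(0.000177383)/ln(0.0133213) ≈ 2.0001.
Then e_4 ≈ e_3·(e_3/e_2)^p = 4.596e-8·(0.000177383)^2.0001 = 4.596e-8·3.14376e-08 ≈ 1.445e-15.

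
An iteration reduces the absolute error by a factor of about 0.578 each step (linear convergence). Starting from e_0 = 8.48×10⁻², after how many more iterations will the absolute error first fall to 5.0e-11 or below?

39

After k steps, e_k ≈ 8.48×10⁻²·0.578^k.
Need 0.578^k ≤ 5.0e-11/8.48×10⁻² = 5.89623e-10.
k ≥ ln(5.89623e-10)/ln(0.578) = -21.2515/-0.54818 = 38.767.
Smallest integer k = 39.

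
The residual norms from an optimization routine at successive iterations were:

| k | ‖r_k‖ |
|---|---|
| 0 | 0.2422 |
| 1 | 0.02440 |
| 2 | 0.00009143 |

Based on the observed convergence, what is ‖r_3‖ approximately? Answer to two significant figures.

First estimate the order: p ≈ ln(‖r_2‖/‖r_1‖) / ln(‖r_1‖/‖r_0‖) = ln(0.00009143/0.02440)/ln(0.02440/0.2422) = ln(0.00374713)/ln(0.100743) ≈ 2.4341.
Then ‖r_3‖ ≈ ‖r_2‖·(‖r_2‖/‖r_1‖)^p = 0.00009143·(0.00374713)^2.4341 = 0.00009143·1.24205e-06 ≈ 1.136e-10.

1.1e-10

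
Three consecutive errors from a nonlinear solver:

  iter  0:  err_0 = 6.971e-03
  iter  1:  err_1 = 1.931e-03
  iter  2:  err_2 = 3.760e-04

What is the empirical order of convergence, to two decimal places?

1.27

p ≈ ln(err_2/err_1) / ln(err_1/err_0)
  = ln(3.760e-04/1.931e-03) / ln(1.931e-03/6.971e-03)
  = ln(0.194718) / ln(0.277005)
  = -1.63620 / -1.28372 ≈ 1.27458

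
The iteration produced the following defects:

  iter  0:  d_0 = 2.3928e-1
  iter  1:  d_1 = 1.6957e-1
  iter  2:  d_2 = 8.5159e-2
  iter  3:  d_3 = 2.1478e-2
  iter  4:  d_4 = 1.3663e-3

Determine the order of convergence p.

2

Consecutive ratios: d_4/d_3 = 1.3663e-3/2.1478e-2 = 0.0636139, d_3/d_2 = 2.1478e-2/8.5159e-2 = 0.252211.
p ≈ ln(0.0636139)/ln(0.252211) = -2.7549/-1.3775 ≈ 2.00.
So the convergence is quadratic (order 2).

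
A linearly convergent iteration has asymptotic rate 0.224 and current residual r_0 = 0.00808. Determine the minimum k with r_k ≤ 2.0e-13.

17

After k steps, r_k ≈ 0.00808·0.224^k.
Need 0.224^k ≤ 2.0e-13/0.00808 = 2.47525e-11.
k ≥ ln(2.47525e-11)/ln(0.224) = -24.4221/-1.49611 = 16.324.
Smallest integer k = 17.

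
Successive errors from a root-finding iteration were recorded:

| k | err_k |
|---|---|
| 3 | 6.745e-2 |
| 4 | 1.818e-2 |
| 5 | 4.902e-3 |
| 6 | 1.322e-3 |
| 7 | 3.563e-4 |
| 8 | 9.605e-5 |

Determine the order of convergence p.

1

Consecutive ratios: err_8/err_7 = 9.605e-5/3.563e-4 = 0.269576, err_7/err_6 = 3.563e-4/1.322e-3 = 0.269516.
p ≈ ln(0.269576)/ln(0.269516) = -1.3109/-1.3111 ≈ 1.00.
So the convergence is linear (order 1).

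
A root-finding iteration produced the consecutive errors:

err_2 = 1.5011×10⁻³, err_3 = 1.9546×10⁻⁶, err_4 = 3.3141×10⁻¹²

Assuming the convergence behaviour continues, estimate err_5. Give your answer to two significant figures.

9.5e-24

First estimate the order: p ≈ ln(err_4/err_3) / ln(err_3/err_2) = ln(3.3141×10⁻¹²/1.9546×10⁻⁶)/ln(1.9546×10⁻⁶/1.5011×10⁻³) = ln(1.69554e-06)/ln(0.00130211) ≈ 2.0000.
Then err_5 ≈ err_4·(err_4/err_3)^p = 3.3141×10⁻¹²·(1.69554e-06)^2.0000 = 3.3141×10⁻¹²·2.87486e-12 ≈ 9.528e-24.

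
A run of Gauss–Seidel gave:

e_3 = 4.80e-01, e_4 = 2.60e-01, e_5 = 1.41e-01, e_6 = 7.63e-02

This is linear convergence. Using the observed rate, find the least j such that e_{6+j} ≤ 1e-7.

23

Rate ρ ≈ e_6/e_5 = 7.63e-02/1.41e-01 = 0.5411.
After j more steps, e_{6+j} ≈ 7.63e-02·ρ^j; need ρ^j ≤ 1e-7/7.63e-02 = 1.31062e-06.
j ≥ ln(1.31062e-06)/ln(0.5411) = -13.5450/-0.61415 = 22.055.
So 23 more iterations are needed.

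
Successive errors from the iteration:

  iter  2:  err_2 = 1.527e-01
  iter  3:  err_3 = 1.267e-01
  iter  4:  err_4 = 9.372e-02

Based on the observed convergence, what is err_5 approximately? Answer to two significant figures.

First estimate the order: p ≈ ln(err_4/err_3) / ln(err_3/err_2) = ln(9.372e-02/1.267e-01)/ln(1.267e-01/1.527e-01) = ln(0.7397)/ln(0.829731) ≈ 1.6153.
Then err_5 ≈ err_4·(err_4/err_3)^p = 9.372e-02·(0.7397)^1.6153 = 9.372e-02·0.614449 ≈ 0.05759.

5.8e-2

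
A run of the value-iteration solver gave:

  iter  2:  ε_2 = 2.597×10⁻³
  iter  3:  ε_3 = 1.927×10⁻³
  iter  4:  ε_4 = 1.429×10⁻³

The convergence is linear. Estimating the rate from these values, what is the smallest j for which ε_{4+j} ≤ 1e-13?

79

Rate ρ ≈ ε_4/ε_3 = 1.429×10⁻³/1.927×10⁻³ = 0.7416.
After j more steps, ε_{4+j} ≈ 1.429×10⁻³·ρ^j; need ρ^j ≤ 1e-13/1.429×10⁻³ = 6.9979e-11.
j ≥ ln(6.9979e-11)/ln(0.7416) = -23.3828/-0.29895 = 78.216.
So 79 more iterations are needed.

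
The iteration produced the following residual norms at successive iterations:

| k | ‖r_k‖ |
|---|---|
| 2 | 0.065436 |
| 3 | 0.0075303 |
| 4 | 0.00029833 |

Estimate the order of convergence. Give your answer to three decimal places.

1.493

p ≈ ln(‖r_4‖/‖r_3‖) / ln(‖r_3‖/‖r_2‖)
  = ln(0.00029833/0.0075303) / ln(0.0075303/0.065436)
  = ln(0.0396173) / ln(0.115079)
  = -3.228489 / -2.162136 ≈ 1.493194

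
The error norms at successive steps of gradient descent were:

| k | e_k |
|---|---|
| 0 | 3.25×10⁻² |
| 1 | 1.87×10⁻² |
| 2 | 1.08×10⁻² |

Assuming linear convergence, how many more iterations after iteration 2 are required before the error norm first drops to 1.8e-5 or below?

12

Rate ρ ≈ e_2/e_1 = 1.08×10⁻²/1.87×10⁻² = 0.5775.
After j more steps, e_{2+j} ≈ 1.08×10⁻²·ρ^j; need ρ^j ≤ 1.8e-5/1.08×10⁻² = 0.00166667.
j ≥ ln(0.00166667)/ln(0.5775) = -6.3969/-0.54905 = 11.651.
So 12 more iterations are needed.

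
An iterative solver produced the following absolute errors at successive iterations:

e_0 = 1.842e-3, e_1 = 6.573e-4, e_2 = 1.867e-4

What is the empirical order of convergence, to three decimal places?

p ≈ ln(e_2/e_1) / ln(e_1/e_0)
  = ln(1.867e-4/6.573e-4) / ln(6.573e-4/1.842e-3)
  = ln(0.284041) / ln(0.35684)
  = -1.258637 / -1.030468 ≈ 1.221423

1.221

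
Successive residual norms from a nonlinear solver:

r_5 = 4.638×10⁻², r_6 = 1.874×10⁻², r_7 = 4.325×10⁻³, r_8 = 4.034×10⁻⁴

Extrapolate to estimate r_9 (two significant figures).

8.7e-6

First estimate the order: p ≈ ln(r_8/r_7) / ln(r_7/r_6) = ln(4.034×10⁻⁴/4.325×10⁻³)/ln(4.325×10⁻³/1.874×10⁻²) = ln(0.0932717)/ln(0.23079) ≈ 1.6179.
Then r_9 ≈ r_8·(r_8/r_7)^p = 4.034×10⁻⁴·(0.0932717)^1.6179 = 4.034×10⁻⁴·0.0215357 ≈ 8.688e-06.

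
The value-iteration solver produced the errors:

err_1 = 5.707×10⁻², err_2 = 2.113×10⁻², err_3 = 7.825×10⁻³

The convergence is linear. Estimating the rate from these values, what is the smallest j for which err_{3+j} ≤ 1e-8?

Rate ρ ≈ err_3/err_2 = 7.825×10⁻³/2.113×10⁻² = 0.3703.
After j more steps, err_{3+j} ≈ 7.825×10⁻³·ρ^j; need ρ^j ≤ 1e-8/7.825×10⁻³ = 1.27796e-06.
j ≥ ln(1.27796e-06)/ln(0.3703) = -13.5702/-0.99344 = 13.660.
So 14 more iterations are needed.

14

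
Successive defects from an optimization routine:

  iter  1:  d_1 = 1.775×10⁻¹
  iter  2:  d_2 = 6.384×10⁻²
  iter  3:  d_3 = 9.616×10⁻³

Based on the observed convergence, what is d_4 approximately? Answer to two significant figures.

First estimate the order: p ≈ ln(d_3/d_2) / ln(d_2/d_1) = ln(9.616×10⁻³/6.384×10⁻²)/ln(6.384×10⁻²/1.775×10⁻¹) = ln(0.150627)/ln(0.359662) ≈ 1.8511.
Then d_4 ≈ d_3·(d_3/d_2)^p = 9.616×10⁻³·(0.150627)^1.8511 = 9.616×10⁻³·0.0300757 ≈ 0.0002892.

2.9e-4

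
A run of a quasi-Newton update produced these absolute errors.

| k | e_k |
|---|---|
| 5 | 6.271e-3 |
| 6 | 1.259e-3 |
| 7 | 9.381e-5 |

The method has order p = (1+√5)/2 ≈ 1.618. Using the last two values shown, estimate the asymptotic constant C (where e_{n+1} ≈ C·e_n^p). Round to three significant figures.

C ≈ e_7 / e_6^1.618
  = 9.381e-5 / (1.259e-3)^1.618
  = 9.381e-5 / 2.03162e-05 ≈ 4.6175

4.62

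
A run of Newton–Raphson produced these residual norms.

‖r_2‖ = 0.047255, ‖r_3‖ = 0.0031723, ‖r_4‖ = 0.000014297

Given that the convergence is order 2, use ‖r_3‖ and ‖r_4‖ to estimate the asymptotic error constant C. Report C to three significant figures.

1.42

C ≈ ‖r_4‖ / ‖r_3‖^2
  = 0.000014297 / (0.0031723)^2
  = 0.000014297 / 1.00635e-05 ≈ 1.4207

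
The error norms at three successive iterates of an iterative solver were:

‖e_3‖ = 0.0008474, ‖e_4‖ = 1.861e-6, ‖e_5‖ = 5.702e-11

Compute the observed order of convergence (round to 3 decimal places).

p ≈ ln(‖e_5‖/‖e_4‖) / ln(‖e_4‖/‖e_3‖)
  = ln(5.702e-11/1.861e-6) / ln(1.861e-6/0.0008474)
  = ln(3.06394e-05) / ln(0.00219613)
  = -10.393224 / -6.121059 ≈ 1.697945

1.698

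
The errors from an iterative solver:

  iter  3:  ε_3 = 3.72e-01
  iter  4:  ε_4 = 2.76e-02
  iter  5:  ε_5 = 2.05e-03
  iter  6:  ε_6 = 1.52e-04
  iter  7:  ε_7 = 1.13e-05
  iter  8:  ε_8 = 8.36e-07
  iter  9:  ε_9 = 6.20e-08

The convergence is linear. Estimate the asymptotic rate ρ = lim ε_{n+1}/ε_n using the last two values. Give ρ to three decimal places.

ρ ≈ ε_9/ε_8 = 6.20e-08/8.36e-07 = 0.07416

0.074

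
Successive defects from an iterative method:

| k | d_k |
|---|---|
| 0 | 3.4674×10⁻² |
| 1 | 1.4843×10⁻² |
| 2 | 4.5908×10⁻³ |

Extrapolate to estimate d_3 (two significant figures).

First estimate the order: p ≈ ln(d_2/d_1) / ln(d_1/d_0) = ln(4.5908×10⁻³/1.4843×10⁻²)/ln(1.4843×10⁻²/3.4674×10⁻²) = ln(0.309291)/ln(0.428073) ≈ 1.3831.
Then d_3 ≈ d_2·(d_2/d_1)^p = 4.5908×10⁻³·(0.309291)^1.3831 = 4.5908×10⁻³·0.1973 ≈ 0.0009058.

9.1e-4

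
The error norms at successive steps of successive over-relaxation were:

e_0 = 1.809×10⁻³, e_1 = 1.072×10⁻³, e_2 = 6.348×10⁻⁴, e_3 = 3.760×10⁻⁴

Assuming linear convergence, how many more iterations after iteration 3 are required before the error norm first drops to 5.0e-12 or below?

35

Rate ρ ≈ e_3/e_2 = 3.760×10⁻⁴/6.348×10⁻⁴ = 0.5923.
After j more steps, e_{3+j} ≈ 3.760×10⁻⁴·ρ^j; need ρ^j ≤ 5.0e-12/3.760×10⁻⁴ = 1.32979e-08.
j ≥ ln(1.32979e-08)/ln(0.5923) = -18.1357/-0.52374 = 34.627.
So 35 more iterations are needed.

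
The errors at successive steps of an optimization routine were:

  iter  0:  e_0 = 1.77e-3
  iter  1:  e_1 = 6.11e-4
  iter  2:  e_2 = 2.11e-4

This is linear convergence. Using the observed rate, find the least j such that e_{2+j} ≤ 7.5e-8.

8

Rate ρ ≈ e_2/e_1 = 2.11e-4/6.11e-4 = 0.3453.
After j more steps, e_{2+j} ≈ 2.11e-4·ρ^j; need ρ^j ≤ 7.5e-8/2.11e-4 = 0.00035545.
j ≥ ln(0.00035545)/ln(0.3453) = -7.9421/-1.06334 = 7.469.
So 8 more iterations are needed.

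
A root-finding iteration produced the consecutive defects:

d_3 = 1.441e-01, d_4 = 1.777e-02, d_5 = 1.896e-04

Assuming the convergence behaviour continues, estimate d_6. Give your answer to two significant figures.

1.0e-8

First estimate the order: p ≈ ln(d_5/d_4) / ln(d_4/d_3) = ln(1.896e-04/1.777e-02)/ln(1.777e-02/1.441e-01) = ln(0.0106697)/ln(0.123317) ≈ 2.1693.
Then d_6 ≈ d_5·(d_5/d_4)^p = 1.896e-04·(0.0106697)^2.1693 = 1.896e-04·5.27801e-05 ≈ 1.001e-08.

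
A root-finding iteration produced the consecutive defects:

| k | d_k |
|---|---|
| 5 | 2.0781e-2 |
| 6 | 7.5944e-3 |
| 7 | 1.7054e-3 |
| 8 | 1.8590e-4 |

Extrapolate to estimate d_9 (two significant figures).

First estimate the order: p ≈ ln(d_8/d_7) / ln(d_7/d_6) = ln(1.8590e-4/1.7054e-3)/ln(1.7054e-3/7.5944e-3) = ln(0.109007)/ln(0.22456) ≈ 1.4839.
Then d_9 ≈ d_8·(d_8/d_7)^p = 1.8590e-4·(0.109007)^1.4839 = 1.8590e-4·0.0372974 ≈ 6.934e-06.

6.9e-6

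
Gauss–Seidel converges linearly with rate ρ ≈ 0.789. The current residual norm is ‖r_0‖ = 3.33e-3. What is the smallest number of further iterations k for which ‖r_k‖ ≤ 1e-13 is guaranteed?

103

After k steps, ‖r_k‖ ≈ 3.33e-3·0.789^k.
Need 0.789^k ≤ 1e-13/3.33e-3 = 3.003e-11.
k ≥ ln(3.003e-11)/ln(0.789) = -24.2288/-0.23699 = 102.236.
Smallest integer k = 103.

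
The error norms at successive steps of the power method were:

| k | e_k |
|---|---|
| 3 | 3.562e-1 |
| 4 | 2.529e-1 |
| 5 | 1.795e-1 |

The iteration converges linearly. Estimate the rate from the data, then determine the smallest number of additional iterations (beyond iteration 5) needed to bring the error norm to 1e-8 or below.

Rate ρ ≈ e_5/e_4 = 1.795e-1/2.529e-1 = 0.7098.
After j more steps, e_{5+j} ≈ 1.795e-1·ρ^j; need ρ^j ≤ 1e-8/1.795e-1 = 5.57103e-08.
j ≥ ln(5.57103e-08)/ln(0.7098) = -16.7031/-0.34277 = 48.730.
So 49 more iterations are needed.

49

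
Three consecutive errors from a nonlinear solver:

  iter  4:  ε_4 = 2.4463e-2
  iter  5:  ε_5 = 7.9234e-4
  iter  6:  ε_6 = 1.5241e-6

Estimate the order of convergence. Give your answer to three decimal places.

1.823

p ≈ ln(ε_6/ε_5) / ln(ε_5/ε_4)
  = ln(1.5241e-6/7.9234e-4) / ln(7.9234e-4/2.4463e-2)
  = ln(0.00192354) / ln(0.0323893)
  = -6.253588 / -3.429927 ≈ 1.823242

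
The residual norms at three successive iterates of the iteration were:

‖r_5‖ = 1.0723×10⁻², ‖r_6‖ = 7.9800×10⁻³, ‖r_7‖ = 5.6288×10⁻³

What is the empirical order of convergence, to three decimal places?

p ≈ ln(‖r_7‖/‖r_6‖) / ln(‖r_6‖/‖r_5‖)
  = ln(5.6288×10⁻³/7.9800×10⁻³) / ln(7.9800×10⁻³/1.0723×10⁻²)
  = ln(0.705363) / ln(0.744195)
  = -0.349043 / -0.295452 ≈ 1.181386

1.181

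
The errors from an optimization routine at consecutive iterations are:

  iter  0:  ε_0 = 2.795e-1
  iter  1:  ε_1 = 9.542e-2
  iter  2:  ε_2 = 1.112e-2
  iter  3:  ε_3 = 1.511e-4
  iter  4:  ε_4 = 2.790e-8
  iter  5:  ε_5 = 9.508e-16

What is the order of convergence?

Consecutive ratios: ε_5/ε_4 = 9.508e-16/2.790e-8 = 3.40789e-08, ε_4/ε_3 = 2.790e-8/1.511e-4 = 0.000184646.
p ≈ ln(3.40789e-08)/ln(0.000184646) = -17.1946/-8.5971 ≈ 2.00.
So the convergence is quadratic (order 2).

2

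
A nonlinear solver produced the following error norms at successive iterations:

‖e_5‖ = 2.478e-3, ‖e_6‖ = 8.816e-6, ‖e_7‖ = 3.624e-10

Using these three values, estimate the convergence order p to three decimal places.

1.791

p ≈ ln(‖e_7‖/‖e_6‖) / ln(‖e_6‖/‖e_5‖)
  = ln(3.624e-10/8.816e-6) / ln(8.816e-6/2.478e-3)
  = ln(4.11071e-05) / ln(0.00355771)
  = -10.099330 / -5.638638 ≈ 1.791094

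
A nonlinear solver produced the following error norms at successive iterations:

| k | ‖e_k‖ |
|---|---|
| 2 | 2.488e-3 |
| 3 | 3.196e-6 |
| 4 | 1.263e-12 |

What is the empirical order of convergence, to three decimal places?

p ≈ ln(‖e_4‖/‖e_3‖) / ln(‖e_3‖/‖e_2‖)
  = ln(1.263e-12/3.196e-6) / ln(3.196e-6/2.488e-3)
  = ln(3.95181e-07) / ln(0.00128457)
  = -14.743922 / -6.657331 ≈ 2.214690

2.215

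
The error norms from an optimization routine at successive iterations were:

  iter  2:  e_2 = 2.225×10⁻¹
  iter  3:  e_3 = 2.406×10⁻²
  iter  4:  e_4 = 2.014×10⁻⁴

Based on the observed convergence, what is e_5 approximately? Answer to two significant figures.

6.9e-9

First estimate the order: p ≈ ln(e_4/e_3) / ln(e_3/e_2) = ln(2.014×10⁻⁴/2.406×10⁻²)/ln(2.406×10⁻²/2.225×10⁻¹) = ln(0.00837074)/ln(0.108135) ≈ 2.1503.
Then e_5 ≈ e_4·(e_4/e_3)^p = 2.014×10⁻⁴·(0.00837074)^2.1503 = 2.014×10⁻⁴·3.41444e-05 ≈ 6.877e-09.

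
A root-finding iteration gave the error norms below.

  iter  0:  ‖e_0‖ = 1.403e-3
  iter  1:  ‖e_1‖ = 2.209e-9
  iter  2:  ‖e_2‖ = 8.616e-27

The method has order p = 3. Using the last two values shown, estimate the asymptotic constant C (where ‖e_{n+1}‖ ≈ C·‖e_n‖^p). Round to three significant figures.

0.799

C ≈ ‖e_2‖ / ‖e_1‖^3
  = 8.616e-27 / (2.209e-9)^3
  = 8.616e-27 / 1.07792e-26 ≈ 0.79932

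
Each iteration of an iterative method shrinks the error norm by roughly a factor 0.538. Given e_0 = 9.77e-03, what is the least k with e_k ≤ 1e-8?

After k steps, e_k ≈ 9.77e-03·0.538^k.
Need 0.538^k ≤ 1e-8/9.77e-03 = 1.02354e-06.
k ≥ ln(1.02354e-06)/ln(0.538) = -13.7922/-0.61990 = 22.249.
Smallest integer k = 23.

23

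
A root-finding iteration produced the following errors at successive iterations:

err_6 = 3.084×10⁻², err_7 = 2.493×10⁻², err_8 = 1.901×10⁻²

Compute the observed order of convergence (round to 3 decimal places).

p ≈ ln(err_8/err_7) / ln(err_7/err_6)
  = ln(1.901×10⁻²/2.493×10⁻²) / ln(2.493×10⁻²/3.084×10⁻²)
  = ln(0.762535) / ln(0.808366)
  = -0.271107 / -0.212740 ≈ 1.274358

1.274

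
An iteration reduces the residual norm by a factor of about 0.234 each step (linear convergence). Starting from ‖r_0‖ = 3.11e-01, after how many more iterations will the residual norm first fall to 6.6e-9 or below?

After k steps, ‖r_k‖ ≈ 3.11e-01·0.234^k.
Need 0.234^k ≤ 6.6e-9/3.11e-01 = 2.12219e-08.
k ≥ ln(2.12219e-08)/ln(0.234) = -17.6682/-1.45243 = 12.165.
Smallest integer k = 13.

13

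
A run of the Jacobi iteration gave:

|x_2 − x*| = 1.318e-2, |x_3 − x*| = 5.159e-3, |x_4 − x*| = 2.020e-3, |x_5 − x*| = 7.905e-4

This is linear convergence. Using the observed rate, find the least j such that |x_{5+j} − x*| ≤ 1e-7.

Rate ρ ≈ |x_5 − x*|/|x_4 − x*| = 7.905e-4/2.020e-3 = 0.3913.
After j more steps, |x_{5+j} − x*| ≈ 7.905e-4·ρ^j; need ρ^j ≤ 1e-7/7.905e-4 = 0.000126502.
j ≥ ln(0.000126502)/ln(0.3913) = -8.9753/-0.93828 = 9.566.
So 10 more iterations are needed.

10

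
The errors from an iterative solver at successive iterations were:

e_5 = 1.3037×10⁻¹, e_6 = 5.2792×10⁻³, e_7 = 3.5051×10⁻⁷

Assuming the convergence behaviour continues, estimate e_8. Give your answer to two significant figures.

1.0e-19

First estimate the order: p ≈ ln(e_7/e_6) / ln(e_6/e_5) = ln(3.5051×10⁻⁷/5.2792×10⁻³)/ln(5.2792×10⁻³/1.3037×10⁻¹) = ln(6.63945e-05)/ln(0.040494) ≈ 3.0000.
Then e_8 ≈ e_7·(e_7/e_6)^p = 3.5051×10⁻⁷·(6.63945e-05)^3.0000 = 3.5051×10⁻⁷·2.92682e-13 ≈ 1.026e-19.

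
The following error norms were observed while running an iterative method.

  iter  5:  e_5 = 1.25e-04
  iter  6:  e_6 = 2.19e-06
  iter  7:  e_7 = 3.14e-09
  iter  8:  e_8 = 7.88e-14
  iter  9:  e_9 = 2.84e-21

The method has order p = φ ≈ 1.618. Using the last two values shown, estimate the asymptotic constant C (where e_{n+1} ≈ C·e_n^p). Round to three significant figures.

C ≈ e_9 / e_8^1.618
  = 2.84e-21 / (7.88e-14)^1.618
  = 2.84e-21 / 6.28897e-22 ≈ 4.5158

4.52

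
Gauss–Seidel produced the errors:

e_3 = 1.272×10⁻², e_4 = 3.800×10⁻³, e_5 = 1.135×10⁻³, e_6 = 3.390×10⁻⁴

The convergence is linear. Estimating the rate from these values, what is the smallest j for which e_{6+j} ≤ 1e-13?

19

Rate ρ ≈ e_6/e_5 = 3.390×10⁻⁴/1.135×10⁻³ = 0.2987.
After j more steps, e_{6+j} ≈ 3.390×10⁻⁴·ρ^j; need ρ^j ≤ 1e-13/3.390×10⁻⁴ = 2.94985e-10.
j ≥ ln(2.94985e-10)/ln(0.2987) = -21.9441/-1.20832 = 18.161.
So 19 more iterations are needed.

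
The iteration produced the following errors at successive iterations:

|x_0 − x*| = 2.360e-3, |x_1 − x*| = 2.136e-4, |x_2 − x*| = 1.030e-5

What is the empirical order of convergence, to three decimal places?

1.262

p ≈ ln(|x_2 − x*|/|x_1 − x*|) / ln(|x_1 − x*|/|x_0 − x*|)
  = ln(1.030e-5/2.136e-4) / ln(2.136e-4/2.360e-3)
  = ln(0.048221) / ln(0.0905085)
  = -3.031961 / -2.402312 ≈ 1.262101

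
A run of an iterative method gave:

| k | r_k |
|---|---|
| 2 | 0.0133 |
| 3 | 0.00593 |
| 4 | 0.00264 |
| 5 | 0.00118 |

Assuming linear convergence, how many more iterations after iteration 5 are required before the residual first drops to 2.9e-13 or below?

28

Rate ρ ≈ r_5/r_4 = 0.00118/0.00264 = 0.4470.
After j more steps, r_{5+j} ≈ 0.00118·ρ^j; need ρ^j ≤ 2.9e-13/0.00118 = 2.45763e-10.
j ≥ ln(2.45763e-10)/ln(0.4470) = -22.1267/-0.80520 = 27.480.
So 28 more iterations are needed.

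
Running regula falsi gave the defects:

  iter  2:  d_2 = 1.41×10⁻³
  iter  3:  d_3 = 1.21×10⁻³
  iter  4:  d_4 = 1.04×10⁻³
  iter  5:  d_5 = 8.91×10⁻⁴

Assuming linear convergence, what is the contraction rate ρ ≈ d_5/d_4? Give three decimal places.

ρ ≈ d_5/d_4 = 8.91×10⁻⁴/1.04×10⁻³ = 0.85673

0.857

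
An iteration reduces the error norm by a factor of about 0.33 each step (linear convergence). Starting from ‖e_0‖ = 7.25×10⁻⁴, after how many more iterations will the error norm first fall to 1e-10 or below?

15

After k steps, ‖e_k‖ ≈ 7.25×10⁻⁴·0.33^k.
Need 0.33^k ≤ 1e-10/7.25×10⁻⁴ = 1.37931e-07.
k ≥ ln(1.37931e-07)/ln(0.33) = -15.7965/-1.10866 = 14.248.
Smallest integer k = 15.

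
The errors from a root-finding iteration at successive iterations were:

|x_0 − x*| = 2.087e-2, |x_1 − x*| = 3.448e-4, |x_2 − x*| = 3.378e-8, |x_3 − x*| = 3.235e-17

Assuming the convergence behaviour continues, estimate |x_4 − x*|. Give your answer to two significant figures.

First estimate the order: p ≈ ln(|x_3 − x*|/|x_2 − x*|) / ln(|x_2 − x*|/|x_1 − x*|) = ln(3.235e-17/3.378e-8)/ln(3.378e-8/3.448e-4) = ln(9.57667e-10)/ln(9.79698e-05) ≈ 2.2497.
Then |x_4 − x*| ≈ |x_3 − x*|·(|x_3 − x*|/|x_2 − x*|)^p = 3.235e-17·(9.57667e-10)^2.2497 = 3.235e-17·5.13379e-21 ≈ 1.661e-37.

1.7e-37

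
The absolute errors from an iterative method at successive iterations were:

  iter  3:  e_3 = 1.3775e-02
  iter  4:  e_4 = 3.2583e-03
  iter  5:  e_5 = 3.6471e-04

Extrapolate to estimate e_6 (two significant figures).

First estimate the order: p ≈ ln(e_5/e_4) / ln(e_4/e_3) = ln(3.6471e-04/3.2583e-03)/ln(3.2583e-03/1.3775e-02) = ln(0.111933)/ln(0.236537) ≈ 1.5190.
Then e_6 ≈ e_5·(e_5/e_4)^p = 3.6471e-04·(0.111933)^1.5190 = 3.6471e-04·0.0359226 ≈ 1.31e-05.

1.3e-5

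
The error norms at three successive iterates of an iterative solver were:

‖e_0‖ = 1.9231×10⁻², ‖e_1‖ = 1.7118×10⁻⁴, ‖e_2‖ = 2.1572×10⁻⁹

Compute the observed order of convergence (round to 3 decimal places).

p ≈ ln(‖e_2‖/‖e_1‖) / ln(‖e_1‖/‖e_0‖)
  = ln(2.1572×10⁻⁹/1.7118×10⁻⁴) / ln(1.7118×10⁻⁴/1.9231×10⁻²)
  = ln(1.26019e-05) / ln(0.00890125)
  = -11.281663 / -4.721564 ≈ 2.389391

2.389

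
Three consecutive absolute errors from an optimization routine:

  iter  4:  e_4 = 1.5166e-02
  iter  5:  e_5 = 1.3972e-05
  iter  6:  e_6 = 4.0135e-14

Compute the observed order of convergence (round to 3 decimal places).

2.814

p ≈ ln(e_6/e_5) / ln(e_5/e_4)
  = ln(4.0135e-14/1.3972e-05) / ln(1.3972e-05/1.5166e-02)
  = ln(2.87253e-09) / ln(0.000921271)
  = -19.668073 / -6.989756 ≈ 2.813843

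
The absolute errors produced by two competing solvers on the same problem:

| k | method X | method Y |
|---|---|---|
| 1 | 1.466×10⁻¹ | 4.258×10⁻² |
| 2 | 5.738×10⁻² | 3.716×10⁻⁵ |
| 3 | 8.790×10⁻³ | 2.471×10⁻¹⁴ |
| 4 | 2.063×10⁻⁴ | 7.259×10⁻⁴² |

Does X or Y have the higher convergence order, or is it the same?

Y

Method X: p ≈ ln(2.063×10⁻⁴/8.790×10⁻³)/ln(8.790×10⁻³/5.738×10⁻²) ≈ 2.00.
Method Y: p ≈ ln(7.259×10⁻⁴²/2.471×10⁻¹⁴)/ln(2.471×10⁻¹⁴/3.716×10⁻⁵) ≈ 3.00.
Method Y has the higher order (≈3.0 vs ≈2.0).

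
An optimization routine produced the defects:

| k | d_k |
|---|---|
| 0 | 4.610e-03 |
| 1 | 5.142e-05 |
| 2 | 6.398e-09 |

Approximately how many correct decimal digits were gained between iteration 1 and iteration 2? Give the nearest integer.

4

Digits gained ≈ log₁₀(d_1/d_2) = log₁₀(5.142e-05/6.398e-09) = log₁₀(8036.89) ≈ 3.905.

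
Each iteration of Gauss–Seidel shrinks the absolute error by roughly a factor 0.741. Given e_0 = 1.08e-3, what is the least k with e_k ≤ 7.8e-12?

63

After k steps, e_k ≈ 1.08e-3·0.741^k.
Need 0.741^k ≤ 7.8e-12/1.08e-3 = 7.22222e-09.
k ≥ ln(7.22222e-09)/ln(0.741) = -18.7461/-0.29975 = 62.539.
Smallest integer k = 63.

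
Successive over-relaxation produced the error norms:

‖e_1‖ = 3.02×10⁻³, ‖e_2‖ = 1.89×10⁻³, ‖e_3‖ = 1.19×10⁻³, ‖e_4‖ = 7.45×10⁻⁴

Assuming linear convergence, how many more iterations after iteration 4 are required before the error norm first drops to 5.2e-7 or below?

16

Rate ρ ≈ ‖e_4‖/‖e_3‖ = 7.45×10⁻⁴/1.19×10⁻³ = 0.6261.
After j more steps, ‖e_{4+j}‖ ≈ 7.45×10⁻⁴·ρ^j; need ρ^j ≤ 5.2e-7/7.45×10⁻⁴ = 0.000697987.
j ≥ ln(0.000697987)/ln(0.6261) = -7.2673/-0.46825 = 15.520.
So 16 more iterations are needed.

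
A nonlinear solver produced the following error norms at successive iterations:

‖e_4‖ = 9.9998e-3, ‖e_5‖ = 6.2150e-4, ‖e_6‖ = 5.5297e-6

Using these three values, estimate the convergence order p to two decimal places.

1.70

p ≈ ln(‖e_6‖/‖e_5‖) / ln(‖e_5‖/‖e_4‖)
  = ln(5.5297e-6/6.2150e-4) / ln(6.2150e-4/9.9998e-3)
  = ln(0.00889735) / ln(0.0621512)
  = -4.72200 / -2.77819 ≈ 1.69967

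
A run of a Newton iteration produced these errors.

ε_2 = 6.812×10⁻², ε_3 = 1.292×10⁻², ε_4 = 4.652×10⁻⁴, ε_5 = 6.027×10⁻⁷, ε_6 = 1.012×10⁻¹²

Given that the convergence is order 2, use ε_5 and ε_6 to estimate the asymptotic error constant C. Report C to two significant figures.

C ≈ ε_6 / ε_5^2
  = 1.012×10⁻¹² / (6.027×10⁻⁷)^2
  = 1.012×10⁻¹² / 3.63247e-13 ≈ 2.786

2.8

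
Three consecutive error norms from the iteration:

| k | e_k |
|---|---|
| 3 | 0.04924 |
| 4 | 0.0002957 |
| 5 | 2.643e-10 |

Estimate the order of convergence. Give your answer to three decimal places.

p ≈ ln(e_5/e_4) / ln(e_4/e_3)
  = ln(2.643e-10/0.0002957) / ln(0.0002957/0.04924)
  = ln(8.93811e-07) / ln(0.00600528)
  = -13.927771 / -5.115116 ≈ 2.722865

2.723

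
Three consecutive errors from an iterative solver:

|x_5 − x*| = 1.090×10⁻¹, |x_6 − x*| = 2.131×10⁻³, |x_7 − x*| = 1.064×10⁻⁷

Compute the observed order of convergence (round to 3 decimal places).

p ≈ ln(|x_7 − x*|/|x_6 − x*|) / ln(|x_6 − x*|/|x_5 − x*|)
  = ln(1.064×10⁻⁷/2.131×10⁻³) / ln(2.131×10⁻³/1.090×10⁻¹)
  = ln(4.99296e-05) / ln(0.0195505)
  = -9.904897 / -3.934754 ≈ 2.517285

2.517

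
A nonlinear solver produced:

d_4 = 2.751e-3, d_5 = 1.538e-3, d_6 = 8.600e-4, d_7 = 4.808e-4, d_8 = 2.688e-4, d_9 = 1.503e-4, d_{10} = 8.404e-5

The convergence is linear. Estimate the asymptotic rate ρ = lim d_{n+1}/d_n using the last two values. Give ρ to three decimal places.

0.559

ρ ≈ d_{10}/d_9 = 8.404e-5/1.503e-4 = 0.55915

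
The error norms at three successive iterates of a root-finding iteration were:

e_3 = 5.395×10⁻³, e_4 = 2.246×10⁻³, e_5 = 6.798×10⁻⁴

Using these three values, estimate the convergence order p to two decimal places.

1.36

p ≈ ln(e_5/e_4) / ln(e_4/e_3)
  = ln(6.798×10⁻⁴/2.246×10⁻³) / ln(2.246×10⁻³/5.395×10⁻³)
  = ln(0.302671) / ln(0.416311)
  = -1.19511 / -0.87632 ≈ 1.36378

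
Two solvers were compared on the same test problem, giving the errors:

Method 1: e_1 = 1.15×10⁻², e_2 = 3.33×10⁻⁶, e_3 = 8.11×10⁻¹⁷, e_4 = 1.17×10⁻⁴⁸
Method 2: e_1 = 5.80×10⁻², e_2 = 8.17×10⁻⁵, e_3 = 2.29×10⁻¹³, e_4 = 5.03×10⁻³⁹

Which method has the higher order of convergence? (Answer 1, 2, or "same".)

Method 1: p ≈ ln(1.17×10⁻⁴⁸/8.11×10⁻¹⁷)/ln(8.11×10⁻¹⁷/3.33×10⁻⁶) ≈ 3.00.
Method 2: p ≈ ln(5.03×10⁻³⁹/2.29×10⁻¹³)/ln(2.29×10⁻¹³/8.17×10⁻⁵) ≈ 3.00.
Both orders ≈ 3.0 — effectively the same.

same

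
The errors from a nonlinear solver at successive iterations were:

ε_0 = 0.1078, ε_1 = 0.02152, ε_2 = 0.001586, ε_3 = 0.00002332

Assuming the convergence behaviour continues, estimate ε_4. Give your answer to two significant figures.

2.5e-8

First estimate the order: p ≈ ln(ε_3/ε_2) / ln(ε_2/ε_1) = ln(0.00002332/0.001586)/ln(0.001586/0.02152) = ln(0.0147037)/ln(0.0736989) ≈ 1.6181.
Then ε_4 ≈ ε_3·(ε_3/ε_2)^p = 0.00002332·(0.0147037)^1.6181 = 0.00002332·0.00108321 ≈ 2.526e-08.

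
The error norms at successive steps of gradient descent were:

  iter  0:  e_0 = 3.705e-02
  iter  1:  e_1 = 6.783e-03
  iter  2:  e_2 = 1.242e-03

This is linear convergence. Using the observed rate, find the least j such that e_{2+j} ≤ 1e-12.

Rate ρ ≈ e_2/e_1 = 1.242e-03/6.783e-03 = 0.1831.
After j more steps, e_{2+j} ≈ 1.242e-03·ρ^j; need ρ^j ≤ 1e-12/1.242e-03 = 8.05153e-10.
j ≥ ln(8.05153e-10)/ln(0.1831) = -20.9400/-1.69772 = 12.334.
So 13 more iterations are needed.

13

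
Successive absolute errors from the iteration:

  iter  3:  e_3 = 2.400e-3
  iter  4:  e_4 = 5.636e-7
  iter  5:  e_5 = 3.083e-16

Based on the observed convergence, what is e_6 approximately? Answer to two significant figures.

First estimate the order: p ≈ ln(e_5/e_4) / ln(e_4/e_3) = ln(3.083e-16/5.636e-7)/ln(5.636e-7/2.400e-3) = ln(5.47019e-10)/ln(0.000234833) ≈ 2.5520.
Then e_6 ≈ e_5·(e_5/e_4)^p = 3.083e-16·(5.47019e-10)^2.5520 = 3.083e-16·2.30878e-24 ≈ 7.118e-40.

7.1e-40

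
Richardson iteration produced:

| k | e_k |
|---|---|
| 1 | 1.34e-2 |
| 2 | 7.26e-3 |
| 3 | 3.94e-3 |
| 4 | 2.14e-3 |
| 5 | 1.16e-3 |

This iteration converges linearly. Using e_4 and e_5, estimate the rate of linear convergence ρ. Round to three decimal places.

ρ ≈ e_5/e_4 = 1.16e-3/2.14e-3 = 0.54206

0.542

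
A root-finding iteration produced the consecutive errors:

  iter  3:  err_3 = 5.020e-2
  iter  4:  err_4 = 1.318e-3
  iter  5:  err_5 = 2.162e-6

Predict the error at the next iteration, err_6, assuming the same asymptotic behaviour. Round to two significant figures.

First estimate the order: p ≈ ln(err_5/err_4) / ln(err_4/err_3) = ln(2.162e-6/1.318e-3)/ln(1.318e-3/5.020e-2) = ln(0.00164036)/ln(0.026255) ≈ 1.7618.
Then err_6 ≈ err_5·(err_5/err_4)^p = 2.162e-6·(0.00164036)^1.7618 = 2.162e-6·1.2396e-05 ≈ 2.68e-11.

2.7e-11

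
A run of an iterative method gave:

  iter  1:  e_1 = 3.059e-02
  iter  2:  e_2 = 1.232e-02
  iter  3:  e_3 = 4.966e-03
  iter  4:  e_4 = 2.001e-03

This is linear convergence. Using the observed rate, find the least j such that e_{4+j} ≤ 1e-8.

14

Rate ρ ≈ e_4/e_3 = 2.001e-03/4.966e-03 = 0.4029.
After j more steps, e_{4+j} ≈ 2.001e-03·ρ^j; need ρ^j ≤ 1e-8/2.001e-03 = 4.9975e-06.
j ≥ ln(4.9975e-06)/ln(0.4029) = -12.2066/-0.90907 = 13.428.
So 14 more iterations are needed.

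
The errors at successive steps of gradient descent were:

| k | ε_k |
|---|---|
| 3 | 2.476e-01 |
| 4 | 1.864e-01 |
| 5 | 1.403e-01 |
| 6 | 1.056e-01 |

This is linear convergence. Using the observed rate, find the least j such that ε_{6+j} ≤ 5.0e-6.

Rate ρ ≈ ε_6/ε_5 = 1.056e-01/1.403e-01 = 0.7527.
After j more steps, ε_{6+j} ≈ 1.056e-01·ρ^j; need ρ^j ≤ 5.0e-6/1.056e-01 = 4.73485e-05.
j ≥ ln(4.73485e-05)/ln(0.7527) = -9.9580/-0.28409 = 35.052.
So 36 more iterations are needed.

36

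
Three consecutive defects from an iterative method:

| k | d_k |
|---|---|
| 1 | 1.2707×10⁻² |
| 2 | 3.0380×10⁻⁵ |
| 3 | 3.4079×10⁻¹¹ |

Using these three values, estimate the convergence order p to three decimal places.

p ≈ ln(d_3/d_2) / ln(d_2/d_1)
  = ln(3.4079×10⁻¹¹/3.0380×10⁻⁵) / ln(3.0380×10⁻⁵/1.2707×10⁻²)
  = ln(1.12176e-06) / ln(0.00239081)
  = -13.700612 / -6.036123 ≈ 2.269770

2.270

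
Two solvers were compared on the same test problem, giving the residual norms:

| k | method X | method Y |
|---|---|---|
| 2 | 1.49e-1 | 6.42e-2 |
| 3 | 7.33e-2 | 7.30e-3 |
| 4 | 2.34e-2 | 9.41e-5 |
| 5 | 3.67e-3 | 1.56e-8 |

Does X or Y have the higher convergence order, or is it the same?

Y

Method X: p ≈ ln(3.67e-3/2.34e-2)/ln(2.34e-2/7.33e-2) ≈ 1.62.
Method Y: p ≈ ln(1.56e-8/9.41e-5)/ln(9.41e-5/7.30e-3) ≈ 2.00.
Method Y has the higher order (≈2.0 vs ≈1.6).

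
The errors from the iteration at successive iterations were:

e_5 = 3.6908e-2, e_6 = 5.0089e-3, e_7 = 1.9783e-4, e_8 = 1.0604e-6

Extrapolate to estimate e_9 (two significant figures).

First estimate the order: p ≈ ln(e_8/e_7) / ln(e_7/e_6) = ln(1.0604e-6/1.9783e-4)/ln(1.9783e-4/5.0089e-3) = ln(0.00536016)/ln(0.0394957) ≈ 1.6180.
Then e_9 ≈ e_8·(e_8/e_7)^p = 1.0604e-6·(0.00536016)^1.6180 = 1.0604e-6·0.000211743 ≈ 2.245e-10.

2.2e-10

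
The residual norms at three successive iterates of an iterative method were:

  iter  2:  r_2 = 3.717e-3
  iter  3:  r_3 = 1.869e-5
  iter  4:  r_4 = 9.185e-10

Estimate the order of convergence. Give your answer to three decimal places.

1.874

p ≈ ln(r_4/r_3) / ln(r_3/r_2)
  = ln(9.185e-10/1.869e-5) / ln(1.869e-5/3.717e-3)
  = ln(4.91439e-05) / ln(0.00502825)
  = -9.920758 / -5.292683 ≈ 1.874429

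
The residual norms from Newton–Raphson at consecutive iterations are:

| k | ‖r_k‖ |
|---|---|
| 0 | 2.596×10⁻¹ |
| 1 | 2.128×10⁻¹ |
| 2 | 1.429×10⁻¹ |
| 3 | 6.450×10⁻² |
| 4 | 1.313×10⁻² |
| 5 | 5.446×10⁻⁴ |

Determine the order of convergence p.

Consecutive ratios: ‖r_5‖/‖r_4‖ = 5.446×10⁻⁴/1.313×10⁻² = 0.0414775, ‖r_4‖/‖r_3‖ = 1.313×10⁻²/6.450×10⁻² = 0.203566.
p ≈ ln(0.0414775)/ln(0.203566) = -3.1826/-1.5918 ≈ 2.00.
So the convergence is quadratic (order 2).

2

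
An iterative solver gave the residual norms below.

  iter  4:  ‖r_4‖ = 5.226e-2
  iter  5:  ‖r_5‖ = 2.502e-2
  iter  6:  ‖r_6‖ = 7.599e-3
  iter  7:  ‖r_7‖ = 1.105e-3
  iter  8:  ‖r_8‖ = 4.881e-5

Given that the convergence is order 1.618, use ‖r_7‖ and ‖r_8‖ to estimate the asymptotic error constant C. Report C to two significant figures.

3.0

C ≈ ‖r_8‖ / ‖r_7‖^1.618
  = 4.881e-5 / (1.105e-3)^1.618
  = 4.881e-5 / 1.64498e-05 ≈ 2.9672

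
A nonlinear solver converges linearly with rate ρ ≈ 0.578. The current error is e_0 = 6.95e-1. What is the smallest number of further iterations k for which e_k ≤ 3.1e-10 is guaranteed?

After k steps, e_k ≈ 6.95e-1·0.578^k.
Need 0.578^k ≤ 3.1e-10/6.95e-1 = 4.46043e-10.
k ≥ ln(4.46043e-10)/ln(0.578) = -21.5306/-0.54818 = 39.277.
Smallest integer k = 40.

40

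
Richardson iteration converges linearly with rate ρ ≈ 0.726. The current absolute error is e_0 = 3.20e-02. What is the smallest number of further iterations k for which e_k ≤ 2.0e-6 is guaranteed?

31

After k steps, e_k ≈ 3.20e-02·0.726^k.
Need 0.726^k ≤ 2.0e-6/3.20e-02 = 6.25e-05.
k ≥ ln(6.25e-05)/ln(0.726) = -9.6803/-0.32021 = 30.231.
Smallest integer k = 31.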